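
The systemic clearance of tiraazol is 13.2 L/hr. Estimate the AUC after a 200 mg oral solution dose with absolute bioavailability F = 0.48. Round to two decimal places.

AUC_0→∞ = F × Dose / CL
        = 0.48 × 200 / 13.2 = 7.27273 mg/L·hr

AUC = 7.27 mg/L·hr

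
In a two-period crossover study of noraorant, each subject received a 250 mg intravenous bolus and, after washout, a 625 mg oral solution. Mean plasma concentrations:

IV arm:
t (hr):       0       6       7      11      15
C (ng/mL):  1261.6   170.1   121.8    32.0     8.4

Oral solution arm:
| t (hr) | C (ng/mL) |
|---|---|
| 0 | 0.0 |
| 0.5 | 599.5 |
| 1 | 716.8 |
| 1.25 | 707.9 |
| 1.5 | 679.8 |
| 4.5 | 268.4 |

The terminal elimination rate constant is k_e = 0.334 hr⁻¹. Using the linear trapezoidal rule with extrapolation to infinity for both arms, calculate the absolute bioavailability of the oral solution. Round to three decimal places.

Trapezoidal AUC_0→15 (IV):
  [0→6]: (1261.6+170.1)/2 × 6 = 4295.1
  [6→7]: (170.1+121.8)/2 × 1 = 145.95
  [7→11]: (121.8+32.0)/2 × 4 = 307.6
  [11→15]: (32.0+8.4)/2 × 4 = 80.8
  Sum = 4829.45 ng/mL·hr
IV tail: 8.4/0.334 = 25.150; AUC_iv,0→∞ = 4829.45 + 25.150 = 4854.6 ng/mL·hr
Trapezoidal AUC_0→4.5 (oral solution):
  [0→0.5]: (0.0+599.5)/2 × 0.5 = 149.875
  [0.5→1]: (599.5+716.8)/2 × 0.5 = 329.075
  [1→1.25]: (716.8+707.9)/2 × 0.25 = 178.0875
  [1.25→1.5]: (707.9+679.8)/2 × 0.25 = 173.4625
  [1.5→4.5]: (679.8+268.4)/2 × 3 = 1422.3
  Sum = 2252.8 ng/mL·hr
oral solution tail: 268.4/0.334 = 803.593; AUC_ev,0→∞ = 2252.8 + 803.593 = 3056.393 ng/mL·hr
F = (AUC_ev/D_ev)/(AUC_iv/D_iv) = (3056.393/625)/(4854.6/250) = 4.8902288/19.4184 = 0.2518

F = 0.252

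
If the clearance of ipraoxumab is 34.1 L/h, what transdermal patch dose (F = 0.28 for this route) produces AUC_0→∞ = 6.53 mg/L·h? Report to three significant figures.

Dose = CL × AUC_0→∞ / F
     = 34.1 × 6.53 / 0.28 = 795.261 mg

Dose = 795 mg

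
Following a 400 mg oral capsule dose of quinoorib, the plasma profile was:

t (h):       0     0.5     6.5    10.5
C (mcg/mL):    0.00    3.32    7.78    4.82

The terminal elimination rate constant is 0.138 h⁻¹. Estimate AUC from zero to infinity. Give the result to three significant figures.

Trapezoidal AUC_0→10.5:
  [0→0.5]: (0.00+3.32)/2 × 0.5 = 0.83
  [0.5→6.5]: (3.32+7.78)/2 × 6 = 33.3
  [6.5→10.5]: (7.78+4.82)/2 × 4 = 25.2
  Sum = 59.33 mcg/mL·h
Extrapolated tail: C_last / k_e = 4.82 / 0.138 = 34.928
AUC_0→∞ = 59.33 + 34.928 = 94.258 mcg/mL·h

AUC = 94.3 mcg/mL·h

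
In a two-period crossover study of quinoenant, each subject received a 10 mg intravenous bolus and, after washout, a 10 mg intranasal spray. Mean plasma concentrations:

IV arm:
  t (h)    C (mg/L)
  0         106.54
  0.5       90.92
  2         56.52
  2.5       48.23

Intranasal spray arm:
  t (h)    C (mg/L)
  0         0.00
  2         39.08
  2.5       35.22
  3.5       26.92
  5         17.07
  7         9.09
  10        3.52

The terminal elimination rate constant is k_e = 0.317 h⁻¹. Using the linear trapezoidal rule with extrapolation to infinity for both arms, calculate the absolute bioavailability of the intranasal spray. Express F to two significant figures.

F = 0.53

Trapezoidal AUC_0→2.5 (IV):
  [0→0.5]: (106.54+90.92)/2 × 0.5 = 49.365
  [0.5→2]: (90.92+56.52)/2 × 1.5 = 110.58
  [2→2.5]: (56.52+48.23)/2 × 0.5 = 26.1875
  Sum = 186.1325 mg/L·h
IV tail: 48.23/0.317 = 152.145; AUC_iv,0→∞ = 186.1325 + 152.145 = 338.2775 mg/L·h
Trapezoidal AUC_0→10 (intranasal spray):
  [0→2]: (0.00+39.08)/2 × 2 = 39.08
  [2→2.5]: (39.08+35.22)/2 × 0.5 = 18.575
  [2.5→3.5]: (35.22+26.92)/2 × 1 = 31.07
  [3.5→5]: (26.92+17.07)/2 × 1.5 = 32.9925
  [5→7]: (17.07+9.09)/2 × 2 = 26.16
  [7→10]: (9.09+3.52)/2 × 3 = 18.915
  Sum = 166.7925 mg/L·h
intranasal spray tail: 3.52/0.317 = 11.104; AUC_ev,0→∞ = 166.7925 + 11.104 = 177.8965 mg/L·h
F = (AUC_ev/D_ev)/(AUC_iv/D_iv) = (177.8965/10)/(338.2775/10) = 17.78965/33.82775 = 0.5259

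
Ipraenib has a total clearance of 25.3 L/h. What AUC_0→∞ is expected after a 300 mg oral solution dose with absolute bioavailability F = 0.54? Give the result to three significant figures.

AUC = 6.40 mg/L·h

AUC_0→∞ = F × Dose / CL
        = 0.54 × 300 / 25.3 = 6.40316 mg/L·h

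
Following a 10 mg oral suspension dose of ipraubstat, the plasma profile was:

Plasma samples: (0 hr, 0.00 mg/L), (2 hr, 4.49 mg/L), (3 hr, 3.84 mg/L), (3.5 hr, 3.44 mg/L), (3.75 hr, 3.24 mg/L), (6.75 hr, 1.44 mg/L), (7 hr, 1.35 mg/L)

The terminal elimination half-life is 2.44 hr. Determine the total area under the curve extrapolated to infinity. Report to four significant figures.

Trapezoidal AUC_0→7:
  [0→2]: (0.00+4.49)/2 × 2 = 4.49
  [2→3]: (4.49+3.84)/2 × 1 = 4.165
  [3→3.5]: (3.84+3.44)/2 × 0.5 = 1.82
  [3.5→3.75]: (3.44+3.24)/2 × 0.25 = 0.835
  [3.75→6.75]: (3.24+1.44)/2 × 3 = 7.02
  [6.75→7]: (1.44+1.35)/2 × 0.25 = 0.34875
  Sum = 18.67875 mg/L·hr
k_e = ln2 / t½ = 0.693147 / 2.44 = 0.2841 hr^-1
Extrapolated tail: C_last / k_e = 1.35 / 0.2841 = 4.752
AUC_0→∞ = 18.67875 + 4.752 = 23.43075 mg/L·hr

AUC = 23.43 mg/L·hr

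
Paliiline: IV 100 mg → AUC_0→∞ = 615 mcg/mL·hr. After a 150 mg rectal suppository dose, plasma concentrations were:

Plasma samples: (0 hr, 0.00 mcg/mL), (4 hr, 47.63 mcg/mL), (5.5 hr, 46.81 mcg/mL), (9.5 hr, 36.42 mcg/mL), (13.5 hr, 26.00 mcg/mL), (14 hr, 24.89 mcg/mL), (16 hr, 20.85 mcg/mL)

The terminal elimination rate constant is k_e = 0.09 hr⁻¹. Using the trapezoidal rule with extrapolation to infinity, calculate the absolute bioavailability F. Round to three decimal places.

F = 0.810

Trapezoidal AUC_0→16 (rectal suppository):
  [0→4]: (0.00+47.63)/2 × 4 = 95.26
  [4→5.5]: (47.63+46.81)/2 × 1.5 = 70.83
  [5.5→9.5]: (46.81+36.42)/2 × 4 = 166.46
  [9.5→13.5]: (36.42+26.00)/2 × 4 = 124.84
  [13.5→14]: (26.00+24.89)/2 × 0.5 = 12.7225
  [14→16]: (24.89+20.85)/2 × 2 = 45.74
  Sum = 515.8525 mcg/mL·hr
Tail: C_last/k_e = 20.85/0.09 = 231.667
AUC_0→∞ (rectal suppository) = 515.8525 + 231.667 = 747.5195 mcg/mL·hr
F = (AUC_ev/D_ev)/(AUC_iv/D_iv) = (747.5195/150)/(615/100) = 4.98346/6.15 = 0.8103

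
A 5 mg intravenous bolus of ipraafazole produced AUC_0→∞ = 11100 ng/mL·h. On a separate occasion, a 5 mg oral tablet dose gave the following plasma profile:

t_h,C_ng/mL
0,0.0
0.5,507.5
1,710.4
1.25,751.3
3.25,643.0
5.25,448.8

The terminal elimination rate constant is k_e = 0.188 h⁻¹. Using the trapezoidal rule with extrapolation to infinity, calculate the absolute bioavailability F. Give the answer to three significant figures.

Trapezoidal AUC_0→5.25 (oral tablet):
  [0→0.5]: (0.0+507.5)/2 × 0.5 = 126.875
  [0.5→1]: (507.5+710.4)/2 × 0.5 = 304.475
  [1→1.25]: (710.4+751.3)/2 × 0.25 = 182.7125
  [1.25→3.25]: (751.3+643.0)/2 × 2 = 1394.3
  [3.25→5.25]: (643.0+448.8)/2 × 2 = 1091.8
  Sum = 3100.1625 ng/mL·h
Tail: C_last/k_e = 448.8/0.188 = 2387.234
AUC_0→∞ (oral tablet) = 3100.1625 + 2387.234 = 5487.3965 ng/mL·h
F = (AUC_ev/D_ev)/(AUC_iv/D_iv) = (5487.3965/5)/(11100/5) = 1097.4793/2220 = 0.4944

F = 0.494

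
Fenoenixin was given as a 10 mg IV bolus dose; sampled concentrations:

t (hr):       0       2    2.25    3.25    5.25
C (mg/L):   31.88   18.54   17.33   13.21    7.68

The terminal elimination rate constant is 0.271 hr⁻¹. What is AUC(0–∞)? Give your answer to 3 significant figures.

Trapezoidal AUC_0→5.25:
  [0→2]: (31.88+18.54)/2 × 2 = 50.42
  [2→2.25]: (18.54+17.33)/2 × 0.25 = 4.48375
  [2.25→3.25]: (17.33+13.21)/2 × 1 = 15.27
  [3.25→5.25]: (13.21+7.68)/2 × 2 = 20.89
  Sum = 91.06375 mg/L·hr
Extrapolated tail: C_last / k_e = 7.68 / 0.271 = 28.339
AUC_0→∞ = 91.06375 + 28.339 = 119.40275 mg/L·hr

AUC = 119 mg/L·hr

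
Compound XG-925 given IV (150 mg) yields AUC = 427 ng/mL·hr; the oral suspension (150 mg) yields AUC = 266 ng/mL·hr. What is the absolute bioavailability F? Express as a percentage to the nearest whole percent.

F = 62%

F = (AUC_ev / D_ev) / (AUC_iv / D_iv)
  = (266/150) / (427/150)
  = 1.77333 / 2.84667 = 0.6229
  = 62.29%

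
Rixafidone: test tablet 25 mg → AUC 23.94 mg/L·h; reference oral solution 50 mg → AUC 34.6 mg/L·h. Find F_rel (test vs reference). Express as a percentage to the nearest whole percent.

F_rel = (AUC_test/D_test) / (AUC_ref/D_ref)
      = (23.94/25) / (34.6/50)
      = 0.9576 / 0.692 = 1.3838 = 138.38%

F_rel = 138%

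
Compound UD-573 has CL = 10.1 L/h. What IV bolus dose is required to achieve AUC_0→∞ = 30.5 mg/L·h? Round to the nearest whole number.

Dose_iv = CL × AUC_0→∞
     = 10.1 × 30.5 = 308.05 mg

Dose = 308 mg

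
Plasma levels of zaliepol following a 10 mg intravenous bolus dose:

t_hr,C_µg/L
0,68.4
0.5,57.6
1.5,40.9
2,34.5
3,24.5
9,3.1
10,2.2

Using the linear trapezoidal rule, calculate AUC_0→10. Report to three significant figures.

AUC = 215 µg/L·hr

Trapezoidal AUC_0→10:
  [0→0.5]: (68.4+57.6)/2 × 0.5 = 31.5
  [0.5→1.5]: (57.6+40.9)/2 × 1 = 49.25
  [1.5→2]: (40.9+34.5)/2 × 0.5 = 18.85
  [2→3]: (34.5+24.5)/2 × 1 = 29.5
  [3→9]: (24.5+3.1)/2 × 6 = 82.8
  [9→10]: (3.1+2.2)/2 × 1 = 2.65
  Sum = 214.55 µg/L·hr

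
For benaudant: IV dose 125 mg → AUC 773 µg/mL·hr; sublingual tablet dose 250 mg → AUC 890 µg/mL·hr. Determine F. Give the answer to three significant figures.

F = (AUC_ev / D_ev) / (AUC_iv / D_iv)
  = (890/250) / (773/125)
  = 3.56 / 6.184 = 0.5757

F = 0.576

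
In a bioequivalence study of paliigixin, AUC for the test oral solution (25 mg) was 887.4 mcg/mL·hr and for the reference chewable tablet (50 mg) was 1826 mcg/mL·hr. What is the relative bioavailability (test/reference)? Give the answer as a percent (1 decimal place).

F_rel = 97.2%

F_rel = (AUC_test/D_test) / (AUC_ref/D_ref)
      = (887.4/25) / (1826/50)
      = 35.496 / 36.52 = 0.9720 = 97.20%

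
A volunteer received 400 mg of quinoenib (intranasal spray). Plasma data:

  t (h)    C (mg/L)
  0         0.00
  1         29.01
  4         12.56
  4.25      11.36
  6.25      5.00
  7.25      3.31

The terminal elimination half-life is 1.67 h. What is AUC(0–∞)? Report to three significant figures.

Trapezoidal AUC_0→7.25:
  [0→1]: (0.00+29.01)/2 × 1 = 14.505
  [1→4]: (29.01+12.56)/2 × 3 = 62.355
  [4→4.25]: (12.56+11.36)/2 × 0.25 = 2.99
  [4.25→6.25]: (11.36+5.00)/2 × 2 = 16.36
  [6.25→7.25]: (5.00+3.31)/2 × 1 = 4.155
  Sum = 100.365 mg/L·h
k_e = ln2 / t½ = 0.693147 / 1.67 = 0.4151 h^-1
Extrapolated tail: C_last / k_e = 3.31 / 0.4151 = 7.974
AUC_0→∞ = 100.365 + 7.974 = 108.339 mg/L·h

AUC = 108 mg/L·h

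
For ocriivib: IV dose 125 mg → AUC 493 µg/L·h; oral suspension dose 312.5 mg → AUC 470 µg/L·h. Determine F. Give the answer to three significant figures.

F = 0.381

F = (AUC_ev / D_ev) / (AUC_iv / D_iv)
  = (470/312.5) / (493/125)
  = 1.504 / 3.944 = 0.3813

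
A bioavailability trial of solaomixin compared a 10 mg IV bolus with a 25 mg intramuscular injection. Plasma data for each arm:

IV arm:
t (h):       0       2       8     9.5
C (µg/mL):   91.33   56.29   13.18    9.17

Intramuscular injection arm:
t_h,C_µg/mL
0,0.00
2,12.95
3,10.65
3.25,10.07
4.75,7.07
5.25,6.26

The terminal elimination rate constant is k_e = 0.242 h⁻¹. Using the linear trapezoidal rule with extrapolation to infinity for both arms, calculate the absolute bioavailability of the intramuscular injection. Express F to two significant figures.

F = 0.068

Trapezoidal AUC_0→9.5 (IV):
  [0→2]: (91.33+56.29)/2 × 2 = 147.62
  [2→8]: (56.29+13.18)/2 × 6 = 208.41
  [8→9.5]: (13.18+9.17)/2 × 1.5 = 16.7625
  Sum = 372.7925 µg/mL·h
IV tail: 9.17/0.242 = 37.893; AUC_iv,0→∞ = 372.7925 + 37.893 = 410.6855 µg/mL·h
Trapezoidal AUC_0→5.25 (intramuscular injection):
  [0→2]: (0.00+12.95)/2 × 2 = 12.95
  [2→3]: (12.95+10.65)/2 × 1 = 11.8
  [3→3.25]: (10.65+10.07)/2 × 0.25 = 2.59
  [3.25→4.75]: (10.07+7.07)/2 × 1.5 = 12.855
  [4.75→5.25]: (7.07+6.26)/2 × 0.5 = 3.3325
  Sum = 43.5275 µg/mL·h
intramuscular injection tail: 6.26/0.242 = 25.868; AUC_ev,0→∞ = 43.5275 + 25.868 = 69.3955 µg/mL·h
F = (AUC_ev/D_ev)/(AUC_iv/D_iv) = (69.3955/25)/(410.6855/10) = 2.77582/41.06855 = 0.0676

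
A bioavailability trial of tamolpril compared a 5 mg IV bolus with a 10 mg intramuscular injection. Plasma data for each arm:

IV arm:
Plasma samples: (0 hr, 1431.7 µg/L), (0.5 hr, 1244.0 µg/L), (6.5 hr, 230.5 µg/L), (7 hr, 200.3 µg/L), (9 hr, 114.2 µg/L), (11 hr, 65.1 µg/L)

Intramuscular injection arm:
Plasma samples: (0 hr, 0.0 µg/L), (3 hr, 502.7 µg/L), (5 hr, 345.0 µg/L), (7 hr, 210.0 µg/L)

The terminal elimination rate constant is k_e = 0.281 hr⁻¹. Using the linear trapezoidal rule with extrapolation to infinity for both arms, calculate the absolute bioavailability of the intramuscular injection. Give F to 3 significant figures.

F = 0.245

Trapezoidal AUC_0→11 (IV):
  [0→0.5]: (1431.7+1244.0)/2 × 0.5 = 668.925
  [0.5→6.5]: (1244.0+230.5)/2 × 6 = 4423.5
  [6.5→7]: (230.5+200.3)/2 × 0.5 = 107.7
  [7→9]: (200.3+114.2)/2 × 2 = 314.5
  [9→11]: (114.2+65.1)/2 × 2 = 179.3
  Sum = 5693.925 µg/L·hr
IV tail: 65.1/0.281 = 231.673; AUC_iv,0→∞ = 5693.925 + 231.673 = 5925.598 µg/L·hr
Trapezoidal AUC_0→7 (intramuscular injection):
  [0→3]: (0.0+502.7)/2 × 3 = 754.05
  [3→5]: (502.7+345.0)/2 × 2 = 847.7
  [5→7]: (345.0+210.0)/2 × 2 = 555.0
  Sum = 2156.75 µg/L·hr
intramuscular injection tail: 210.0/0.281 = 747.331; AUC_ev,0→∞ = 2156.75 + 747.331 = 2904.081 µg/L·hr
F = (AUC_ev/D_ev)/(AUC_iv/D_iv) = (2904.081/10)/(5925.598/5) = 290.4081/1185.1196 = 0.2450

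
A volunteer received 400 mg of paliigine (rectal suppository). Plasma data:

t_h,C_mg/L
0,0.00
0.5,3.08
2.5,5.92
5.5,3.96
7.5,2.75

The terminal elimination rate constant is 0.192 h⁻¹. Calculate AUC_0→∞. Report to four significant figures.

AUC = 45.62 mg/L·h

Trapezoidal AUC_0→7.5:
  [0→0.5]: (0.00+3.08)/2 × 0.5 = 0.77
  [0.5→2.5]: (3.08+5.92)/2 × 2 = 9.0
  [2.5→5.5]: (5.92+3.96)/2 × 3 = 14.82
  [5.5→7.5]: (3.96+2.75)/2 × 2 = 6.71
  Sum = 31.3 mg/L·h
Extrapolated tail: C_last / k_e = 2.75 / 0.192 = 14.323
AUC_0→∞ = 31.3 + 14.323 = 45.623 mg/L·h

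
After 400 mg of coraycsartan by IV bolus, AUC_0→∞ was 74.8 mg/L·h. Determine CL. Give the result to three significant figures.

CL = Dose_iv / AUC_0→∞
   = 400 / 74.8 = 5.34759 L/h

CL = 5.35 L/h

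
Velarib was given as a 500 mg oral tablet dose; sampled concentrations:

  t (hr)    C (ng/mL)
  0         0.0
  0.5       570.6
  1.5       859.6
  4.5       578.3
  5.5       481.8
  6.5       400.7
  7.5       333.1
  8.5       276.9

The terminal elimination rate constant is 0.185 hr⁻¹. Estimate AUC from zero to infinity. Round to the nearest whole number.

AUC = 6155 ng/mL·hr

Trapezoidal AUC_0→8.5:
  [0→0.5]: (0.0+570.6)/2 × 0.5 = 142.65
  [0.5→1.5]: (570.6+859.6)/2 × 1 = 715.1
  [1.5→4.5]: (859.6+578.3)/2 × 3 = 2156.85
  [4.5→5.5]: (578.3+481.8)/2 × 1 = 530.05
  [5.5→6.5]: (481.8+400.7)/2 × 1 = 441.25
  [6.5→7.5]: (400.7+333.1)/2 × 1 = 366.9
  [7.5→8.5]: (333.1+276.9)/2 × 1 = 305.0
  Sum = 4657.8 ng/mL·hr
Extrapolated tail: C_last / k_e = 276.9 / 0.185 = 1496.757
AUC_0→∞ = 4657.8 + 1496.757 = 6154.557 ng/mL·hr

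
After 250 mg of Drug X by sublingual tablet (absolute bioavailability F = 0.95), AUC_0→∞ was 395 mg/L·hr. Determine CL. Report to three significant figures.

CL = F × Dose / AUC_0→∞
   = 0.95 × 250 / 395 = 0.601266 L/hr

CL = 0.601 L/hr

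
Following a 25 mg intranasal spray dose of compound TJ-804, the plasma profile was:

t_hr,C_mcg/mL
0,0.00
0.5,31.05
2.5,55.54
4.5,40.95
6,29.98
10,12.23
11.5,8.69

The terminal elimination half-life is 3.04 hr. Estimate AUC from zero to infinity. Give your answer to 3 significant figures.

AUC = 382 mcg/mL·hr

Trapezoidal AUC_0→11.5:
  [0→0.5]: (0.00+31.05)/2 × 0.5 = 7.7625
  [0.5→2.5]: (31.05+55.54)/2 × 2 = 86.59
  [2.5→4.5]: (55.54+40.95)/2 × 2 = 96.49
  [4.5→6]: (40.95+29.98)/2 × 1.5 = 53.1975
  [6→10]: (29.98+12.23)/2 × 4 = 84.42
  [10→11.5]: (12.23+8.69)/2 × 1.5 = 15.69
  Sum = 344.15 mcg/mL·hr
k_e = ln2 / t½ = 0.693147 / 3.04 = 0.2280 hr^-1
Extrapolated tail: C_last / k_e = 8.69 / 0.228 = 38.114
AUC_0→∞ = 344.15 + 38.114 = 382.264 mcg/mL·hr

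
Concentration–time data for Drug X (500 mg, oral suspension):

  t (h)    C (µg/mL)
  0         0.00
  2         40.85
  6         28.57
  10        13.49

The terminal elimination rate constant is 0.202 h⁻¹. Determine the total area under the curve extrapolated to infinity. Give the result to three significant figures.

Trapezoidal AUC_0→10:
  [0→2]: (0.00+40.85)/2 × 2 = 40.85
  [2→6]: (40.85+28.57)/2 × 4 = 138.84
  [6→10]: (28.57+13.49)/2 × 4 = 84.12
  Sum = 263.81 µg/mL·h
Extrapolated tail: C_last / k_e = 13.49 / 0.202 = 66.782
AUC_0→∞ = 263.81 + 66.782 = 330.592 µg/mL·h

AUC = 331 µg/mL·h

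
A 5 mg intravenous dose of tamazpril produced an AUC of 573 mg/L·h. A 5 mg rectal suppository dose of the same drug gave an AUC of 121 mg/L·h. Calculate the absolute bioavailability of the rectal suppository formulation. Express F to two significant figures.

F = 0.21

F = (AUC_ev / D_ev) / (AUC_iv / D_iv)
  = (121/5) / (573/5)
  = 24.2 / 114.6 = 0.2112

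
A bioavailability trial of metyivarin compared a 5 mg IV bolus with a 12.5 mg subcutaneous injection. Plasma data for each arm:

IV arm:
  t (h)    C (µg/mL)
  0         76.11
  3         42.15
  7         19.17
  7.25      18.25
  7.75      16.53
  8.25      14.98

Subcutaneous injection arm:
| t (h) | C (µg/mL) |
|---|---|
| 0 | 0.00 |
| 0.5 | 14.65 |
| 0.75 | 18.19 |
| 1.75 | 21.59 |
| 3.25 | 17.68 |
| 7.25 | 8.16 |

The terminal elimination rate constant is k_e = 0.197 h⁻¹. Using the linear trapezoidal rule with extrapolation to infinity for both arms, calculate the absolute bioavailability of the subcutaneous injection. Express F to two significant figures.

F = 0.15

Trapezoidal AUC_0→8.25 (IV):
  [0→3]: (76.11+42.15)/2 × 3 = 177.39
  [3→7]: (42.15+19.17)/2 × 4 = 122.64
  [7→7.25]: (19.17+18.25)/2 × 0.25 = 4.6775
  [7.25→7.75]: (18.25+16.53)/2 × 0.5 = 8.695
  [7.75→8.25]: (16.53+14.98)/2 × 0.5 = 7.8775
  Sum = 321.28 µg/mL·h
IV tail: 14.98/0.197 = 76.041; AUC_iv,0→∞ = 321.28 + 76.041 = 397.321 µg/mL·h
Trapezoidal AUC_0→7.25 (subcutaneous injection):
  [0→0.5]: (0.00+14.65)/2 × 0.5 = 3.6625
  [0.5→0.75]: (14.65+18.19)/2 × 0.25 = 4.105
  [0.75→1.75]: (18.19+21.59)/2 × 1 = 19.89
  [1.75→3.25]: (21.59+17.68)/2 × 1.5 = 29.4525
  [3.25→7.25]: (17.68+8.16)/2 × 4 = 51.68
  Sum = 108.79 µg/mL·h
subcutaneous injection tail: 8.16/0.197 = 41.421; AUC_ev,0→∞ = 108.79 + 41.421 = 150.211 µg/mL·h
F = (AUC_ev/D_ev)/(AUC_iv/D_iv) = (150.211/12.5)/(397.321/5) = 12.01688/79.4642 = 0.1512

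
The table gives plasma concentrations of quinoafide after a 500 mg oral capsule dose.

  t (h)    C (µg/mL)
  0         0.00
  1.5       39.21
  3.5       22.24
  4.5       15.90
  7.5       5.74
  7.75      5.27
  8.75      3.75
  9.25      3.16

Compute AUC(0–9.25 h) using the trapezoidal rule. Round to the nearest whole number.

AUC = 150 µg/mL·h

Trapezoidal AUC_0→9.25:
  [0→1.5]: (0.00+39.21)/2 × 1.5 = 29.4075
  [1.5→3.5]: (39.21+22.24)/2 × 2 = 61.45
  [3.5→4.5]: (22.24+15.90)/2 × 1 = 19.07
  [4.5→7.5]: (15.90+5.74)/2 × 3 = 32.46
  [7.5→7.75]: (5.74+5.27)/2 × 0.25 = 1.37625
  [7.75→8.75]: (5.27+3.75)/2 × 1 = 4.51
  [8.75→9.25]: (3.75+3.16)/2 × 0.5 = 1.7275
  Sum = 150.00125 µg/mL·h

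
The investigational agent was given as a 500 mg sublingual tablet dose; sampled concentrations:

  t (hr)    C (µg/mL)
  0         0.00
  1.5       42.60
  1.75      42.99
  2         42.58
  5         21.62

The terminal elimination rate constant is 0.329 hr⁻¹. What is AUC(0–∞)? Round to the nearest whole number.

AUC = 215 µg/mL·hr

Trapezoidal AUC_0→5:
  [0→1.5]: (0.00+42.60)/2 × 1.5 = 31.95
  [1.5→1.75]: (42.60+42.99)/2 × 0.25 = 10.69875
  [1.75→2]: (42.99+42.58)/2 × 0.25 = 10.69625
  [2→5]: (42.58+21.62)/2 × 3 = 96.3
  Sum = 149.645 µg/mL·hr
Extrapolated tail: C_last / k_e = 21.62 / 0.329 = 65.714
AUC_0→∞ = 149.645 + 65.714 = 215.359 µg/mL·hr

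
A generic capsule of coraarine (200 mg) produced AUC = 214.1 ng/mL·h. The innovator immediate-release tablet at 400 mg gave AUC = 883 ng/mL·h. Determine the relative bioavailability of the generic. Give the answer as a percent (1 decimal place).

F_rel = 48.5%

F_rel = (AUC_test/D_test) / (AUC_ref/D_ref)
      = (214.1/200) / (883/400)
      = 1.0705 / 2.2075 = 0.4849 = 48.49%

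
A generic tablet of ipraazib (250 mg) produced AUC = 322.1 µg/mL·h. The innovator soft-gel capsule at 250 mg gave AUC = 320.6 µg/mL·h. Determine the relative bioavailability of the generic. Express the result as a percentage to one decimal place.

F_rel = (AUC_test/D_test) / (AUC_ref/D_ref)
      = (322.1/250) / (320.6/250)
      = 1.2884 / 1.2824 = 1.0047 = 100.47%

F_rel = 100.5%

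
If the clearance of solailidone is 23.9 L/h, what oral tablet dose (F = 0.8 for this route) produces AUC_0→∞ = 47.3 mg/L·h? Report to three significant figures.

Dose = CL × AUC_0→∞ / F
     = 23.9 × 47.3 / 0.8 = 1413.0875 mg

Dose = 1410 mg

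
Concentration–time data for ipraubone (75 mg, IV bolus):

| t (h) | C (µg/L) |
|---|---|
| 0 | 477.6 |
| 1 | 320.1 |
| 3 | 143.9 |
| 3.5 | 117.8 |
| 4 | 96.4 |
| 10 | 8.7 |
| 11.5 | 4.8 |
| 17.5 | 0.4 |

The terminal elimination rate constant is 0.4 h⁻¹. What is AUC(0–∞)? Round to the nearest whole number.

AUC = 1324 µg/L·h

Trapezoidal AUC_0→17.5:
  [0→1]: (477.6+320.1)/2 × 1 = 398.85
  [1→3]: (320.1+143.9)/2 × 2 = 464.0
  [3→3.5]: (143.9+117.8)/2 × 0.5 = 65.425
  [3.5→4]: (117.8+96.4)/2 × 0.5 = 53.55
  [4→10]: (96.4+8.7)/2 × 6 = 315.3
  [10→11.5]: (8.7+4.8)/2 × 1.5 = 10.125
  [11.5→17.5]: (4.8+0.4)/2 × 6 = 15.6
  Sum = 1322.85 µg/L·h
Extrapolated tail: C_last / k_e = 0.4 / 0.4 = 1.000
AUC_0→∞ = 1322.85 + 1.000 = 1323.85 µg/L·h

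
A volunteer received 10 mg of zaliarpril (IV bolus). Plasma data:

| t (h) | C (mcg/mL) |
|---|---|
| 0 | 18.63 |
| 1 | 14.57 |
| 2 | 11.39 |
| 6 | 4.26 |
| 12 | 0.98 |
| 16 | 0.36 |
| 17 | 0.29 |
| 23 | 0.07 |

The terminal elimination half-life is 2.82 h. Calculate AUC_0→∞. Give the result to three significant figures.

Trapezoidal AUC_0→23:
  [0→1]: (18.63+14.57)/2 × 1 = 16.6
  [1→2]: (14.57+11.39)/2 × 1 = 12.98
  [2→6]: (11.39+4.26)/2 × 4 = 31.3
  [6→12]: (4.26+0.98)/2 × 6 = 15.72
  [12→16]: (0.98+0.36)/2 × 4 = 2.68
  [16→17]: (0.36+0.29)/2 × 1 = 0.325
  [17→23]: (0.29+0.07)/2 × 6 = 1.08
  Sum = 80.685 mcg/mL·h
k_e = ln2 / t½ = 0.693147 / 2.82 = 0.2458 h^-1
Extrapolated tail: C_last / k_e = 0.07 / 0.2458 = 0.285
AUC_0→∞ = 80.685 + 0.285 = 80.97 mcg/mL·h

AUC = 81.0 mcg/mL·h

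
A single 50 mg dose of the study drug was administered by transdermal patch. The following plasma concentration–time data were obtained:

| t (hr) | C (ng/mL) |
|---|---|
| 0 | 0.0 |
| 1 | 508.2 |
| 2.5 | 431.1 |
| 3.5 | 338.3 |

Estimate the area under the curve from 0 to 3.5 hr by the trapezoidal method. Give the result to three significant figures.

AUC = 1340 ng/mL·hr

Trapezoidal AUC_0→3.5:
  [0→1]: (0.0+508.2)/2 × 1 = 254.1
  [1→2.5]: (508.2+431.1)/2 × 1.5 = 704.475
  [2.5→3.5]: (431.1+338.3)/2 × 1 = 384.7
  Sum = 1343.275 ng/mL·hr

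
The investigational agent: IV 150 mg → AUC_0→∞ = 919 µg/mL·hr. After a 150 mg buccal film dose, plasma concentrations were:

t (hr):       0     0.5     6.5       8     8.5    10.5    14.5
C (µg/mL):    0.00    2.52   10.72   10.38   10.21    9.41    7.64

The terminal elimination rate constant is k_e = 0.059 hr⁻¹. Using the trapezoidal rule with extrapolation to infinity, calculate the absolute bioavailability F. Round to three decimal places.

F = 0.266

Trapezoidal AUC_0→14.5 (buccal film):
  [0→0.5]: (0.00+2.52)/2 × 0.5 = 0.63
  [0.5→6.5]: (2.52+10.72)/2 × 6 = 39.72
  [6.5→8]: (10.72+10.38)/2 × 1.5 = 15.825
  [8→8.5]: (10.38+10.21)/2 × 0.5 = 5.1475
  [8.5→10.5]: (10.21+9.41)/2 × 2 = 19.62
  [10.5→14.5]: (9.41+7.64)/2 × 4 = 34.1
  Sum = 115.0425 µg/mL·hr
Tail: C_last/k_e = 7.64/0.059 = 129.492
AUC_0→∞ (buccal film) = 115.0425 + 129.492 = 244.5345 µg/mL·hr
F = (AUC_ev/D_ev)/(AUC_iv/D_iv) = (244.5345/150)/(919/150) = 1.63023/6.12667 = 0.2661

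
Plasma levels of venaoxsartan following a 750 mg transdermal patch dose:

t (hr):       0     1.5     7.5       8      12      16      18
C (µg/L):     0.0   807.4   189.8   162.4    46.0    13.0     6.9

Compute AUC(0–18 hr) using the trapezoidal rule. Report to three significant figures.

AUC = 4240 µg/L·hr

Trapezoidal AUC_0→18:
  [0→1.5]: (0.0+807.4)/2 × 1.5 = 605.55
  [1.5→7.5]: (807.4+189.8)/2 × 6 = 2991.6
  [7.5→8]: (189.8+162.4)/2 × 0.5 = 88.05
  [8→12]: (162.4+46.0)/2 × 4 = 416.8
  [12→16]: (46.0+13.0)/2 × 4 = 118.0
  [16→18]: (13.0+6.9)/2 × 2 = 19.9
  Sum = 4239.9 µg/L·hr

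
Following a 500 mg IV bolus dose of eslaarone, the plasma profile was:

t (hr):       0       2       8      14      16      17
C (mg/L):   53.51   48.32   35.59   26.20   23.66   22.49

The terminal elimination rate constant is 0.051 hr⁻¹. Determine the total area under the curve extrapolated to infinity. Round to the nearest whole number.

AUC = 1053 mg/L·hr

Trapezoidal AUC_0→17:
  [0→2]: (53.51+48.32)/2 × 2 = 101.83
  [2→8]: (48.32+35.59)/2 × 6 = 251.73
  [8→14]: (35.59+26.20)/2 × 6 = 185.37
  [14→16]: (26.20+23.66)/2 × 2 = 49.86
  [16→17]: (23.66+22.49)/2 × 1 = 23.075
  Sum = 611.865 mg/L·hr
Extrapolated tail: C_last / k_e = 22.49 / 0.051 = 440.980
AUC_0→∞ = 611.865 + 440.980 = 1052.845 mg/L·hr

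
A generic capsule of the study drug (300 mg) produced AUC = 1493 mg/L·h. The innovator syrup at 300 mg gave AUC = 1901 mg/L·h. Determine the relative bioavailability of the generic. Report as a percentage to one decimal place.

F_rel = (AUC_test/D_test) / (AUC_ref/D_ref)
      = (1493/300) / (1901/300)
      = 4.97667 / 6.33667 = 0.7854 = 78.54%

F_rel = 78.5%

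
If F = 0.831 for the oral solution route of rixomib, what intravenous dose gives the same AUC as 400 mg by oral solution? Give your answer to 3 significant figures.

Systemic exposure from an extravascular dose = F × D_ev, so the equivalent IV dose is F × D_ev.
D_iv = F × D_ev = 0.831 × 400 = 332.4 mg

D_iv = 332 mg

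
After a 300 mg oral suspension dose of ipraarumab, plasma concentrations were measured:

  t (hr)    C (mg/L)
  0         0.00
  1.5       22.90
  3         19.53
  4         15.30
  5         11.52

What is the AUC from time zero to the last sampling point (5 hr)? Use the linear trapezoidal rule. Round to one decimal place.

AUC = 79.8 mg/L·hr

Trapezoidal AUC_0→5:
  [0→1.5]: (0.00+22.90)/2 × 1.5 = 17.175
  [1.5→3]: (22.90+19.53)/2 × 1.5 = 31.8225
  [3→4]: (19.53+15.30)/2 × 1 = 17.415
  [4→5]: (15.30+11.52)/2 × 1 = 13.41
  Sum = 79.8225 mg/L·hr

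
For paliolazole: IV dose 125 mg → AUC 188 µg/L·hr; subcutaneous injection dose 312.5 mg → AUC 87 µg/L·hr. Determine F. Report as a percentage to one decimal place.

F = (AUC_ev / D_ev) / (AUC_iv / D_iv)
  = (87/312.5) / (188/125)
  = 0.2784 / 1.504 = 0.1851
  = 18.51%

F = 18.5%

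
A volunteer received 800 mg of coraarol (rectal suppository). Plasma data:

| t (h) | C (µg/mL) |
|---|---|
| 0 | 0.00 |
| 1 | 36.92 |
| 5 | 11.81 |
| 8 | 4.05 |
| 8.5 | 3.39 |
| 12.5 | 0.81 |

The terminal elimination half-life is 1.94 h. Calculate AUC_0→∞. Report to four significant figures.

Trapezoidal AUC_0→12.5:
  [0→1]: (0.00+36.92)/2 × 1 = 18.46
  [1→5]: (36.92+11.81)/2 × 4 = 97.46
  [5→8]: (11.81+4.05)/2 × 3 = 23.79
  [8→8.5]: (4.05+3.39)/2 × 0.5 = 1.86
  [8.5→12.5]: (3.39+0.81)/2 × 4 = 8.4
  Sum = 149.97 µg/mL·h
k_e = ln2 / t½ = 0.693147 / 1.94 = 0.3573 h^-1
Extrapolated tail: C_last / k_e = 0.81 / 0.3573 = 2.267
AUC_0→∞ = 149.97 + 2.267 = 152.237 µg/mL·h

AUC = 152.2 µg/mL·h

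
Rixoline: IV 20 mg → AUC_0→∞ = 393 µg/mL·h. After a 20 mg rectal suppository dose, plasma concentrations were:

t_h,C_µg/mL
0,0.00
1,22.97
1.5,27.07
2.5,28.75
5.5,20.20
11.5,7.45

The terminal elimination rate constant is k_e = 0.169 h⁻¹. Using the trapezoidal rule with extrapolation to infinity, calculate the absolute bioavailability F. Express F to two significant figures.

F = 0.64

Trapezoidal AUC_0→11.5 (rectal suppository):
  [0→1]: (0.00+22.97)/2 × 1 = 11.485
  [1→1.5]: (22.97+27.07)/2 × 0.5 = 12.51
  [1.5→2.5]: (27.07+28.75)/2 × 1 = 27.91
  [2.5→5.5]: (28.75+20.20)/2 × 3 = 73.425
  [5.5→11.5]: (20.20+7.45)/2 × 6 = 82.95
  Sum = 208.28 µg/mL·h
Tail: C_last/k_e = 7.45/0.169 = 44.083
AUC_0→∞ (rectal suppository) = 208.28 + 44.083 = 252.363 µg/mL·h
F = (AUC_ev/D_ev)/(AUC_iv/D_iv) = (252.363/20)/(393/20) = 12.61815/19.65 = 0.6421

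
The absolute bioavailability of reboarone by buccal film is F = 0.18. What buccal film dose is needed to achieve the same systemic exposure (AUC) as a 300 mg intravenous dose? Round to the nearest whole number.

For equal systemic exposure: F × D_ev = D_iv
D_ev = D_iv / F = 300 / 0.18 = 1666.67 mg

D_buccal = 1667 mg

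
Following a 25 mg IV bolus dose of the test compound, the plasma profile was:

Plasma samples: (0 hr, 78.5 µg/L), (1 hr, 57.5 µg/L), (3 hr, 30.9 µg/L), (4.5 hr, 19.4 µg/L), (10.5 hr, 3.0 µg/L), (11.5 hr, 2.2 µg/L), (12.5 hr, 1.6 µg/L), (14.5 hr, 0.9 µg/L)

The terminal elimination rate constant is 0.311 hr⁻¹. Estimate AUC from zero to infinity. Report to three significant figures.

Trapezoidal AUC_0→14.5:
  [0→1]: (78.5+57.5)/2 × 1 = 68.0
  [1→3]: (57.5+30.9)/2 × 2 = 88.4
  [3→4.5]: (30.9+19.4)/2 × 1.5 = 37.725
  [4.5→10.5]: (19.4+3.0)/2 × 6 = 67.2
  [10.5→11.5]: (3.0+2.2)/2 × 1 = 2.6
  [11.5→12.5]: (2.2+1.6)/2 × 1 = 1.9
  [12.5→14.5]: (1.6+0.9)/2 × 2 = 2.5
  Sum = 268.325 µg/L·hr
Extrapolated tail: C_last / k_e = 0.9 / 0.311 = 2.894
AUC_0→∞ = 268.325 + 2.894 = 271.219 µg/L·hr

AUC = 271 µg/L·hr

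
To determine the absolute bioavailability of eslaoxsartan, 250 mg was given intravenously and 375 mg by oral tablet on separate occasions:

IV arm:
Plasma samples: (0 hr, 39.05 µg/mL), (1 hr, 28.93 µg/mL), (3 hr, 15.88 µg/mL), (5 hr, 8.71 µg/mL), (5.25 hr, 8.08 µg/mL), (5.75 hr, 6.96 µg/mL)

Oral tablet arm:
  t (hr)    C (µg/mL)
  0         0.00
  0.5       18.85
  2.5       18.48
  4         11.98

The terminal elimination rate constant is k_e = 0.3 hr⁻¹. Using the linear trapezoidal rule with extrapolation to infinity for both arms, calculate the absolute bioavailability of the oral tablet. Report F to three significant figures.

Trapezoidal AUC_0→5.75 (IV):
  [0→1]: (39.05+28.93)/2 × 1 = 33.99
  [1→3]: (28.93+15.88)/2 × 2 = 44.81
  [3→5]: (15.88+8.71)/2 × 2 = 24.59
  [5→5.25]: (8.71+8.08)/2 × 0.25 = 2.09875
  [5.25→5.75]: (8.08+6.96)/2 × 0.5 = 3.76
  Sum = 109.24875 µg/mL·hr
IV tail: 6.96/0.3 = 23.200; AUC_iv,0→∞ = 109.24875 + 23.200 = 132.44875 µg/mL·hr
Trapezoidal AUC_0→4 (oral tablet):
  [0→0.5]: (0.00+18.85)/2 × 0.5 = 4.7125
  [0.5→2.5]: (18.85+18.48)/2 × 2 = 37.33
  [2.5→4]: (18.48+11.98)/2 × 1.5 = 22.845
  Sum = 64.8875 µg/mL·hr
oral tablet tail: 11.98/0.3 = 39.933; AUC_ev,0→∞ = 64.8875 + 39.933 = 104.8205 µg/mL·hr
F = (AUC_ev/D_ev)/(AUC_iv/D_iv) = (104.8205/375)/(132.44875/250) = 0.279521/0.529795 = 0.5276

F = 0.528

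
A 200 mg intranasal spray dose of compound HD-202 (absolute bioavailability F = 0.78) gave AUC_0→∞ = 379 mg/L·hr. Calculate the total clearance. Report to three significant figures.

CL = F × Dose / AUC_0→∞
   = 0.78 × 200 / 379 = 0.411609 L/hr

CL = 0.412 L/hr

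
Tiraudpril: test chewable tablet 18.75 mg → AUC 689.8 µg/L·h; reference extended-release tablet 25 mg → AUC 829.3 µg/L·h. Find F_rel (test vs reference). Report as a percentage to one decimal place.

F_rel = (AUC_test/D_test) / (AUC_ref/D_ref)
      = (689.8/18.75) / (829.3/25)
      = 36.7893 / 33.172 = 1.1090 = 110.90%

F_rel = 110.9%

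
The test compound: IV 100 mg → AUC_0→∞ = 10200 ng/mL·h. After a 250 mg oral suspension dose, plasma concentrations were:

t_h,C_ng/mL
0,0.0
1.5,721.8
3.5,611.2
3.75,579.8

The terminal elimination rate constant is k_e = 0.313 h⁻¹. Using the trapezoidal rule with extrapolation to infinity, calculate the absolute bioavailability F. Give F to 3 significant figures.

F = 0.152

Trapezoidal AUC_0→3.75 (oral suspension):
  [0→1.5]: (0.0+721.8)/2 × 1.5 = 541.35
  [1.5→3.5]: (721.8+611.2)/2 × 2 = 1333.0
  [3.5→3.75]: (611.2+579.8)/2 × 0.25 = 148.875
  Sum = 2023.225 ng/mL·h
Tail: C_last/k_e = 579.8/0.313 = 1852.396
AUC_0→∞ (oral suspension) = 2023.225 + 1852.396 = 3875.621 ng/mL·h
F = (AUC_ev/D_ev)/(AUC_iv/D_iv) = (3875.621/250)/(10200/100) = 15.502484/102 = 0.1520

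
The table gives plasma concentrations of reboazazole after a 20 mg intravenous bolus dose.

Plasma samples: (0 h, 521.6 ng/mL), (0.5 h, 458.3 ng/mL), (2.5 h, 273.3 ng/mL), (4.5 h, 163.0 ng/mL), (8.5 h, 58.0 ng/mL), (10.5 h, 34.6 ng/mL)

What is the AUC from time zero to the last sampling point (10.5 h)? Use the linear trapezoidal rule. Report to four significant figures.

Trapezoidal AUC_0→10.5:
  [0→0.5]: (521.6+458.3)/2 × 0.5 = 244.975
  [0.5→2.5]: (458.3+273.3)/2 × 2 = 731.6
  [2.5→4.5]: (273.3+163.0)/2 × 2 = 436.3
  [4.5→8.5]: (163.0+58.0)/2 × 4 = 442.0
  [8.5→10.5]: (58.0+34.6)/2 × 2 = 92.6
  Sum = 1947.475 ng/mL·h

AUC = 1947 ng/mL·h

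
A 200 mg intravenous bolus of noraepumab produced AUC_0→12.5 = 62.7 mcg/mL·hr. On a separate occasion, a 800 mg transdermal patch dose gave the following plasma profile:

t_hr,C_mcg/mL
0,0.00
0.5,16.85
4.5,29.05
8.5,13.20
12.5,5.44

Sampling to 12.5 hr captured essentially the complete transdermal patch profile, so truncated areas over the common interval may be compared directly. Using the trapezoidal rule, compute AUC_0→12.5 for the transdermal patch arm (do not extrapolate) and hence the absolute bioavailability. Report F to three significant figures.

F = 0.868

Trapezoidal AUC_0→12.5 (transdermal patch):
  [0→0.5]: (0.00+16.85)/2 × 0.5 = 4.2125
  [0.5→4.5]: (16.85+29.05)/2 × 4 = 91.8
  [4.5→8.5]: (29.05+13.20)/2 × 4 = 84.5
  [8.5→12.5]: (13.20+5.44)/2 × 4 = 37.28
  Sum = 217.7925 mcg/mL·hr
F = (AUC_ev/D_ev)/(AUC_iv/D_iv) = (217.7925/800)/(62.7/200) = 0.272241/0.3135 = 0.8684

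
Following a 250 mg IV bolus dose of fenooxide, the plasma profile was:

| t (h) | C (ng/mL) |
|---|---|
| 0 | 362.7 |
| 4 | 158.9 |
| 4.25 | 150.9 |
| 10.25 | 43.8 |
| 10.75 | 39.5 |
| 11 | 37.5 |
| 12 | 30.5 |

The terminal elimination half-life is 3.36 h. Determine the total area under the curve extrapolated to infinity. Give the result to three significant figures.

AUC = 1880 ng/mL·h

Trapezoidal AUC_0→12:
  [0→4]: (362.7+158.9)/2 × 4 = 1043.2
  [4→4.25]: (158.9+150.9)/2 × 0.25 = 38.725
  [4.25→10.25]: (150.9+43.8)/2 × 6 = 584.1
  [10.25→10.75]: (43.8+39.5)/2 × 0.5 = 20.825
  [10.75→11]: (39.5+37.5)/2 × 0.25 = 9.625
  [11→12]: (37.5+30.5)/2 × 1 = 34.0
  Sum = 1730.475 ng/mL·h
k_e = ln2 / t½ = 0.693147 / 3.36 = 0.2063 h^-1
Extrapolated tail: C_last / k_e = 30.5 / 0.2063 = 147.843
AUC_0→∞ = 1730.475 + 147.843 = 1878.318 ng/mL·h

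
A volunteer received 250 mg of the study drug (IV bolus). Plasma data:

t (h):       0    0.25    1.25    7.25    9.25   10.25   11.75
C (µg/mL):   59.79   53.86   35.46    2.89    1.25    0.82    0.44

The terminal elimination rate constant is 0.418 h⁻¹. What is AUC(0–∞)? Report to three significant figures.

AUC = 181 µg/mL·h

Trapezoidal AUC_0→11.75:
  [0→0.25]: (59.79+53.86)/2 × 0.25 = 14.20625
  [0.25→1.25]: (53.86+35.46)/2 × 1 = 44.66
  [1.25→7.25]: (35.46+2.89)/2 × 6 = 115.05
  [7.25→9.25]: (2.89+1.25)/2 × 2 = 4.14
  [9.25→10.25]: (1.25+0.82)/2 × 1 = 1.035
  [10.25→11.75]: (0.82+0.44)/2 × 1.5 = 0.945
  Sum = 180.03625 µg/mL·h
Extrapolated tail: C_last / k_e = 0.44 / 0.418 = 1.053
AUC_0→∞ = 180.03625 + 1.053 = 181.08925 µg/mL·h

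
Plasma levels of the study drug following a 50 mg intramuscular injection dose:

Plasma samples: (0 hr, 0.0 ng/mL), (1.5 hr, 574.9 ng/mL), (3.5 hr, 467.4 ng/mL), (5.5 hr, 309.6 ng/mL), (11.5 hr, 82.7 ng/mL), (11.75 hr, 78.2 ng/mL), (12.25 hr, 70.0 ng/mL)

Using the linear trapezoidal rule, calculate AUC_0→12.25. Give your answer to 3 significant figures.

Trapezoidal AUC_0→12.25:
  [0→1.5]: (0.0+574.9)/2 × 1.5 = 431.175
  [1.5→3.5]: (574.9+467.4)/2 × 2 = 1042.3
  [3.5→5.5]: (467.4+309.6)/2 × 2 = 777.0
  [5.5→11.5]: (309.6+82.7)/2 × 6 = 1176.9
  [11.5→11.75]: (82.7+78.2)/2 × 0.25 = 20.1125
  [11.75→12.25]: (78.2+70.0)/2 × 0.5 = 37.05
  Sum = 3484.5375 ng/mL·hr

AUC = 3480 ng/mL·hr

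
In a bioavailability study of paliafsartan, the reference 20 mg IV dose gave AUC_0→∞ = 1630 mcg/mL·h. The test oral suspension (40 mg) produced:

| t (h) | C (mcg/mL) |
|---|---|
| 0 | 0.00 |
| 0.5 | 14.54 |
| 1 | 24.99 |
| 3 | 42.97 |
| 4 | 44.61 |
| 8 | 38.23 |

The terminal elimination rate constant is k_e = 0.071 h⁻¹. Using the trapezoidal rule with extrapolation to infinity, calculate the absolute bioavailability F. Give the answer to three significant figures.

F = 0.254

Trapezoidal AUC_0→8 (oral suspension):
  [0→0.5]: (0.00+14.54)/2 × 0.5 = 3.635
  [0.5→1]: (14.54+24.99)/2 × 0.5 = 9.8825
  [1→3]: (24.99+42.97)/2 × 2 = 67.96
  [3→4]: (42.97+44.61)/2 × 1 = 43.79
  [4→8]: (44.61+38.23)/2 × 4 = 165.68
  Sum = 290.9475 mcg/mL·h
Tail: C_last/k_e = 38.23/0.071 = 538.451
AUC_0→∞ (oral suspension) = 290.9475 + 538.451 = 829.3985 mcg/mL·h
F = (AUC_ev/D_ev)/(AUC_iv/D_iv) = (829.3985/40)/(1630/20) = 20.735/81.5 = 0.2544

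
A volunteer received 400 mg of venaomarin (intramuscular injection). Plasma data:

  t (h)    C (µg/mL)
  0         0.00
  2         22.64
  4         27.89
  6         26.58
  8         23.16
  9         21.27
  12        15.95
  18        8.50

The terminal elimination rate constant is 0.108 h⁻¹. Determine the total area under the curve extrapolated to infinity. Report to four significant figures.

AUC = 407.5 µg/mL·h

Trapezoidal AUC_0→18:
  [0→2]: (0.00+22.64)/2 × 2 = 22.64
  [2→4]: (22.64+27.89)/2 × 2 = 50.53
  [4→6]: (27.89+26.58)/2 × 2 = 54.47
  [6→8]: (26.58+23.16)/2 × 2 = 49.74
  [8→9]: (23.16+21.27)/2 × 1 = 22.215
  [9→12]: (21.27+15.95)/2 × 3 = 55.83
  [12→18]: (15.95+8.50)/2 × 6 = 73.35
  Sum = 328.775 µg/mL·h
Extrapolated tail: C_last / k_e = 8.50 / 0.108 = 78.704
AUC_0→∞ = 328.775 + 78.704 = 407.479 µg/mL·h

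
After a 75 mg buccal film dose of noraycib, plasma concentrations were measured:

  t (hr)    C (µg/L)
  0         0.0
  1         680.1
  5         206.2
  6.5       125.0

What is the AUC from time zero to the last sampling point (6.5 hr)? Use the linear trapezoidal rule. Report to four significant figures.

Trapezoidal AUC_0→6.5:
  [0→1]: (0.0+680.1)/2 × 1 = 340.05
  [1→5]: (680.1+206.2)/2 × 4 = 1772.6
  [5→6.5]: (206.2+125.0)/2 × 1.5 = 248.4
  Sum = 2361.05 µg/L·hr

AUC = 2361 µg/L·hr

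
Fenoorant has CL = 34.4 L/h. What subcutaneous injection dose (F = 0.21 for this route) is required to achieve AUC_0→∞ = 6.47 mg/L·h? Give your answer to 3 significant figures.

Dose = 1060 mg

Dose = CL × AUC_0→∞ / F
     = 34.4 × 6.47 / 0.21 = 1059.85 mg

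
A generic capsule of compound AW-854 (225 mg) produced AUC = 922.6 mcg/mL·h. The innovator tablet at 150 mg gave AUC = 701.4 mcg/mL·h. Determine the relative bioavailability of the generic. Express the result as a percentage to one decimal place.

F_rel = (AUC_test/D_test) / (AUC_ref/D_ref)
      = (922.6/225) / (701.4/150)
      = 4.10044 / 4.676 = 0.8769 = 87.69%

F_rel = 87.7%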